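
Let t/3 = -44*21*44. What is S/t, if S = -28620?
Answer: 795/3388 ≈ 0.23465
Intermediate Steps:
t = -121968 (t = 3*(-44*21*44) = 3*(-924*44) = 3*(-40656) = -121968)
S/t = -28620/(-121968) = -28620*(-1/121968) = 795/3388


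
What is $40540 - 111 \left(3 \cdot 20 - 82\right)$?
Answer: $42982$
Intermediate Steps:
$40540 - 111 \left(3 \cdot 20 - 82\right) = 40540 - 111 \left(60 - 82\right) = 40540 - -2442 = 40540 + 2442 = 42982$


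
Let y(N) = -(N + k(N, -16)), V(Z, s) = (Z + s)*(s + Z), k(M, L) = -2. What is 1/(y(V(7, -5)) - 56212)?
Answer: -1/56214 ≈ -1.7789e-5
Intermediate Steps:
V(Z, s) = (Z + s)² (V(Z, s) = (Z + s)*(Z + s) = (Z + s)²)
y(N) = 2 - N (y(N) = -(N - 2) = -(-2 + N) = 2 - N)
1/(y(V(7, -5)) - 56212) = 1/((2 - (7 - 5)²) - 56212) = 1/((2 - 1*2²) - 56212) = 1/((2 - 1*4) - 56212) = 1/((2 - 4) - 56212) = 1/(-2 - 56212) = 1/(-56214) = -1/56214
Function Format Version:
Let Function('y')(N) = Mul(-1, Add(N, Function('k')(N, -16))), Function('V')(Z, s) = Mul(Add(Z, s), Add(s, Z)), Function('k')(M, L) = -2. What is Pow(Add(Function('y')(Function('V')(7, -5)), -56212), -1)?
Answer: Rational(-1, 56214) ≈ -1.7789e-5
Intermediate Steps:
Function('V')(Z, s) = Pow(Add(Z, s), 2) (Function('V')(Z, s) = Mul(Add(Z, s), Add(Z, s)) = Pow(Add(Z, s), 2))
Function('y')(N) = Add(2, Mul(-1, N)) (Function('y')(N) = Mul(-1, Add(N, -2)) = Mul(-1, Add(-2, N)) = Add(2, Mul(-1, N)))
Pow(Add(Function('y')(Function('V')(7, -5)), -56212), -1) = Pow(Add(Add(2, Mul(-1, Pow(Add(7, -5), 2))), -56212), -1) = Pow(Add(Add(2, Mul(-1, Pow(2, 2))), -56212), -1) = Pow(Add(Add(2, Mul(-1, 4)), -56212), -1) = Pow(Add(Add(2, -4), -56212), -1) = Pow(Add(-2, -56212), -1) = Pow(-56214, -1) = Rational(-1, 56214)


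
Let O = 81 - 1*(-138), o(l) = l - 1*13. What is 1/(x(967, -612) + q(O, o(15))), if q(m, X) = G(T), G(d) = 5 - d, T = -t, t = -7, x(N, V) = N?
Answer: 1/965 ≈ 0.0010363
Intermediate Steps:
o(l) = -13 + l (o(l) = l - 13 = -13 + l)
O = 219 (O = 81 + 138 = 219)
T = 7 (T = -1*(-7) = 7)
q(m, X) = -2 (q(m, X) = 5 - 1*7 = 5 - 7 = -2)
1/(x(967, -612) + q(O, o(15))) = 1/(967 - 2) = 1/965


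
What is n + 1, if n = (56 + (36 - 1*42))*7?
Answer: 351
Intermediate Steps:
n = 350 (n = (56 + (36 - 42))*7 = (56 - 6)*7 = 50*7 = 350)
n + 1 = 350 + 1 = 351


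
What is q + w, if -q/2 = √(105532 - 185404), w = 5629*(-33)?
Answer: -185757 - 64*I*√78 ≈ -1.8576e+5 - 565.23*I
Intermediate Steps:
w = -185757
q = -64*I*√78 (q = -2*√(105532 - 185404) = -64*I*√78 ≈ -565.23*I)
q + w = -64*I*√78 - 185757 = -185757 - 64*I*√78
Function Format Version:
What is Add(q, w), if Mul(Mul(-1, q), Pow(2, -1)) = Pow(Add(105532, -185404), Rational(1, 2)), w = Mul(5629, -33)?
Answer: Add(-185757, Mul(-64, I, Pow(78, Rational(1, 2)))) ≈ Add(-1.8576e+5, Mul(-565.23, I))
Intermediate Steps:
w = -185757
q = Mul(-64, I, Pow(78, Rational(1, 2))) (q = Mul(-2, Pow(Add(105532, -185404), Rational(1, 2))) = Mul(-2, Pow(-79872, Rational(1, 2))) = Mul(-2, Mul(32, I, Pow(78, Rational(1, 2)))) = Mul(-64, I, Pow(78, Rational(1, 2))) ≈ Mul(-565.23, I))
Add(q, w) = Add(Mul(-64, I, Pow(78, Rational(1, 2))), -185757) = Add(-185757, Mul(-64, I, Pow(78, Rational(1, 2))))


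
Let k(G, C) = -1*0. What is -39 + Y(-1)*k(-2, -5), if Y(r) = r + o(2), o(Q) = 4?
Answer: -39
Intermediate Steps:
Y(r) = 4 + r (Y(r) = r + 4 = 4 + r)
k(G, C) = 0
-39 + Y(-1)*k(-2, -5) = -39 + (4 - 1)*0 = -39 + 3*0 = -39 + 0 = -39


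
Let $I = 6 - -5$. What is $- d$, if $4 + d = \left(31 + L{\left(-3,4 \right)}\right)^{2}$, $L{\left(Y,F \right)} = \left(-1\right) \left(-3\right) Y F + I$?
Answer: $-32$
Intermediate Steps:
$I = 11$ ($I = 6 + 5 = 11$)
$L{\left(Y,F \right)} = 11 + 3 F Y$ ($L{\left(Y,F \right)} = \left(-1\right) \left(-3\right) Y F + 11 = 3 Y F + 11 = 3 F Y + 11 = 11 + 3 F Y$)
$d = 32$ ($d = -4 + \left(31 + \left(11 + 3 \cdot 4 \left(-3\right)\right)\right)^{2} = -4 + \left(31 + \left(11 - 36\right)\right)^{2} = -4 + \left(31 - 25\right)^{2} = -4 + 6^{2} = -4 + 36 = 32$)
$- d = \left(-1\right) 32 = -32$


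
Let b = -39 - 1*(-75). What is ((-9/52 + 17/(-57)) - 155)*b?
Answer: -1382451/247 ≈ -5597.0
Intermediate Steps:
b = 36 (b = -39 + 75 = 36)
((-9/52 + 17/(-57)) - 155)*b = ((-9/52 + 17/(-57)) - 155)*36 = ((-9*1/52 + 17*(-1/57)) - 155)*36 = ((-9/52 - 17/57) - 155)*36 = (-1397/2964 - 155)*36 = -460817/2964*36 = -1382451/247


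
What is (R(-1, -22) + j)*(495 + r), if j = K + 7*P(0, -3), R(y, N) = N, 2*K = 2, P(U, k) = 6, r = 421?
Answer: 19236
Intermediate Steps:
K = 1 (K = (½)*2 = 1)
j = 43 (j = 1 + 7*6 = 1 + 42 = 43)
(R(-1, -22) + j)*(495 + r) = (-22 + 43)*(495 + 421) = 21*916 = 19236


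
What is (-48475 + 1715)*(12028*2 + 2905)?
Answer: -1260696360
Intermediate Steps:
(-48475 + 1715)*(12028*2 + 2905) = -46760*(24056 + 2905) = -46760*26961 = -1260696360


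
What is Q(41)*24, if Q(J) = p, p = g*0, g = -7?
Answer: 0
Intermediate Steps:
p = 0 (p = -7*0 = 0)
Q(J) = 0
Q(41)*24 = 0*24 = 0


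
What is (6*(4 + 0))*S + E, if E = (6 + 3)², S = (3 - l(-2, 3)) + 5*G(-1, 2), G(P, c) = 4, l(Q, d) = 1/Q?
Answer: 645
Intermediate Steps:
S = 47/2 (S = (3 - 1/(-2)) + 5*4 = (3 - 1*(-½)) + 20 = (3 + ½) + 20 = 7/2 + 20 = 47/2 ≈ 23.500)
E = 81 (E = 9² = 81)
(6*(4 + 0))*S + E = (6*(4 + 0))*(47/2) + 81 = (6*4)*(47/2) + 81 = 24*(47/2) + 81 = 564 + 81 = 645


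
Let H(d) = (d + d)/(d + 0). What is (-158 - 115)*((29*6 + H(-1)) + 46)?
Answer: -60606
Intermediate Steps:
H(d) = 2 (H(d) = (2*d)/d = 2)
(-158 - 115)*((29*6 + H(-1)) + 46) = (-158 - 115)*((29*6 + 2) + 46) = -273*((174 + 2) + 46) = -273*(176 + 46) = -273*222 = -60606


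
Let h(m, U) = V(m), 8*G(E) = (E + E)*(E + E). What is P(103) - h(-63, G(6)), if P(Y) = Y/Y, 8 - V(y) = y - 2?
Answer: -72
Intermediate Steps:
V(y) = 10 - y (V(y) = 8 - (y - 2) = 8 - (-2 + y) = 8 + (2 - y) = 10 - y)
G(E) = E²/2 (G(E) = ((E + E)*(E + E))/8 = ((2*E)*(2*E))/8 = (4*E²)/8 = E²/2)
h(m, U) = 10 - m
P(Y) = 1
P(103) - h(-63, G(6)) = 1 - (10 - 1*(-63)) = 1 - (10 + 63) = 1 - 1*73 = 1 - 73 = -72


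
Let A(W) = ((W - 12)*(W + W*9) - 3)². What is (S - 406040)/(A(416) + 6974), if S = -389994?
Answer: -796034/2824540732743 ≈ -2.8183e-7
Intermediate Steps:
A(W) = (-3 + 10*W*(-12 + W))² (A(W) = ((-12 + W)*(W + 9*W) - 3)² = ((-12 + W)*(10*W) - 3)² = (10*W*(-12 + W) - 3)² = (-3 + 10*W*(-12 + W))²)
(S - 406040)/(A(416) + 6974) = (-389994 - 406040)/((3 - 10*416² + 120*416)² + 6974) = -796034/((3 - 10*173056 + 49920)² + 6974) = -796034/((3 - 1730560 + 49920)² + 6974) = -796034/((-1680637)² + 6974) = -796034/(2824540725769 + 6974) = -796034/2824540732743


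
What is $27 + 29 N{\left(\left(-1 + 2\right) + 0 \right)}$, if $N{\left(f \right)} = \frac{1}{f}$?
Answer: $56$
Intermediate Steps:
$27 + 29 N{\left(\left(-1 + 2\right) + 0 \right)} = 27 + \frac{29}{\left(-1 + 2\right) + 0} = 27 + \frac{29}{1 + 0} = 27 + \frac{29}{1} = 27 + 29 \cdot 1 = 27 + 29 = 56$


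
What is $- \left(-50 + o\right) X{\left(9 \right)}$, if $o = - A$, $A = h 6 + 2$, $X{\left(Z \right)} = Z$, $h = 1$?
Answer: $522$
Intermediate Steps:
$A = 8$ ($A = 1 \cdot 6 + 2 = 6 + 2 = 8$)
$o = -8$ ($o = \left(-1\right) 8 = -8$)
$- \left(-50 + o\right) X{\left(9 \right)} = - \left(-50 - 8\right) 9 = - \left(-58\right) 9 = \left(-1\right) \left(-522\right) = 522$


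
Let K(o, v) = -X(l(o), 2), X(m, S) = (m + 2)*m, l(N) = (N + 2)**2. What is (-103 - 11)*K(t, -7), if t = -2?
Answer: 0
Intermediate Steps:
l(N) = (2 + N)**2
X(m, S) = m*(2 + m) (X(m, S) = (2 + m)*m = m*(2 + m))
K(o, v) = -(2 + o)**2*(2 + (2 + o)**2)
(-103 - 11)*K(t, -7) = (-103 - 11)*((2 - 2)**2*(-2 - (2 - 2)**2)) = -114*0**2*(-2 - 1*0**2) = -0*(-2 - 1*0) = -0*(-2 + 0) = -0*(-2) = -114*0 = 0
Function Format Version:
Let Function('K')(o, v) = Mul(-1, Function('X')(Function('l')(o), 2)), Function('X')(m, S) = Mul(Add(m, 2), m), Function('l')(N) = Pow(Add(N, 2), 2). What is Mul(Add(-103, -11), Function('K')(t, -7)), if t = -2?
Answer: 0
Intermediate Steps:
Function('l')(N) = Pow(Add(2, N), 2)
Function('X')(m, S) = Mul(m, Add(2, m)) (Function('X')(m, S) = Mul(Add(2, m), m) = Mul(m, Add(2, m)))
Function('K')(o, v) = Mul(-1, Pow(Add(2, o), 2), Add(2, Pow(Add(2, o), 2))) (Function('K')(o, v) = Mul(-1, Mul(Pow(Add(2, o), 2), Add(2, Pow(Add(2, o), 2)))) = Mul(-1, Pow(Add(2, o), 2), Add(2, Pow(Add(2, o), 2))))
Mul(Add(-103, -11), Function('K')(t, -7)) = Mul(Add(-103, -11), Mul(Pow(Add(2, -2), 2), Add(-2, Mul(-1, Pow(Add(2, -2), 2))))) = Mul(-114, Mul(Pow(0, 2), Add(-2, Mul(-1, Pow(0, 2))))) = Mul(-114, Mul(0, Add(-2, Mul(-1, 0)))) = Mul(-114, Mul(0, Add(-2, 0))) = Mul(-114, Mul(0, -2)) = Mul(-114, 0) = 0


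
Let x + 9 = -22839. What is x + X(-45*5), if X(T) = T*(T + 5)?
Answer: 26652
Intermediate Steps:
x = -22848 (x = -9 - 22839 = -22848)
X(T) = T*(5 + T)
x + X(-45*5) = -22848 + (-45*5)*(5 - 45*5) = -22848 - 225*(5 - 225) = -22848 - 225*(-220) = -22848 + 49500 = 26652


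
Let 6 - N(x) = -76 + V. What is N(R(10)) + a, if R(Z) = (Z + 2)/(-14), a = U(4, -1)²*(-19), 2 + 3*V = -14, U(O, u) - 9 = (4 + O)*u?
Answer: 205/3 ≈ 68.333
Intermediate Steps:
U(O, u) = 9 + u*(4 + O) (U(O, u) = 9 + (4 + O)*u = 9 + u*(4 + O))
V = -16/3 (V = -⅔ + (⅓)*(-14) = -⅔ - 14/3 = -16/3 ≈ -5.3333)
a = -19 (a = (9 + 4*(-1) + 4*(-1))²*(-19) = (9 - 4 - 4)²*(-19) = 1²*(-19) = 1*(-19) = -19)
R(Z) = -⅐ - Z/14 (R(Z) = (2 + Z)*(-1/14) = -⅐ - Z/14)
N(x) = 262/3 (N(x) = 6 - (-76 - 16/3) = 6 - 1*(-244/3) = 6 + 244/3 = 262/3)
N(R(10)) + a = 262/3 - 19 = 205/3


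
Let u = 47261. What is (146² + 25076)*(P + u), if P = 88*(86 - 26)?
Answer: 2437482072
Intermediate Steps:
P = 5280 (P = 88*60 = 5280)
(146² + 25076)*(P + u) = (146² + 25076)*(5280 + 47261) = (21316 + 25076)*52541 = 46392*52541 = 2437482072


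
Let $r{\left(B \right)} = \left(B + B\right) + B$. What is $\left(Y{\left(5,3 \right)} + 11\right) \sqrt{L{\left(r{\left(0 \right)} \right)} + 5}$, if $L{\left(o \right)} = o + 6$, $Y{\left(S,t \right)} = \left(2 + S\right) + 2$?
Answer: $20 \sqrt{11} \approx 66.333$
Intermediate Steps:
$r{\left(B \right)} = 3 B$ ($r{\left(B \right)} = 2 B + B = 3 B$)
$Y{\left(S,t \right)} = 4 + S$
$L{\left(o \right)} = 6 + o$
$\left(Y{\left(5,3 \right)} + 11\right) \sqrt{L{\left(r{\left(0 \right)} \right)} + 5} = \left(\left(4 + 5\right) + 11\right) \sqrt{\left(6 + 3 \cdot 0\right) + 5} = \left(9 + 11\right) \sqrt{\left(6 + 0\right) + 5} = 20 \sqrt{6 + 5} = 20 \sqrt{11}$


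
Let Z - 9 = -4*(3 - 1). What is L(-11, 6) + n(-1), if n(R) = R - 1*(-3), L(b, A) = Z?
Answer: 3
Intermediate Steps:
Z = 1 (Z = 9 - 4*(3 - 1) = 9 - 4*2 = 9 - 8 = 1)
L(b, A) = 1
n(R) = 3 + R (n(R) = R + 3 = 3 + R)
L(-11, 6) + n(-1) = 1 + (3 - 1) = 1 + 2 = 3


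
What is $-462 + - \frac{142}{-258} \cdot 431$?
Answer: $- \frac{28997}{129} \approx -224.78$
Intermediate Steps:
$-462 + - \frac{142}{-258} \cdot 431 = -462 + \left(-142\right) \left(- \frac{1}{258}\right) 431 = -462 + \frac{71}{129} \cdot 431 = -462 + \frac{30601}{129} = - \frac{28997}{129}$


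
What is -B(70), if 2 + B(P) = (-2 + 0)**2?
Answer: -2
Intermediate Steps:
B(P) = 2 (B(P) = -2 + (-2 + 0)**2 = -2 + (-2)**2 = -2 + 4 = 2)
-B(70) = -1*2 = -2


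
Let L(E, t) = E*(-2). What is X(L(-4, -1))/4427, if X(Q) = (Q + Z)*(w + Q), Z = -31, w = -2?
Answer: -138/4427 ≈ -0.031172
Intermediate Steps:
L(E, t) = -2*E
X(Q) = (-31 + Q)*(-2 + Q) (X(Q) = (Q - 31)*(-2 + Q) = (-31 + Q)*(-2 + Q))
X(L(-4, -1))/4427 = (62 + (-2*(-4))² - (-66)*(-4))/4427 = (62 + 8² - 33*8)*(1/4427) = (62 + 64 - 264)*(1/4427) = -138*1/4427 = -138/4427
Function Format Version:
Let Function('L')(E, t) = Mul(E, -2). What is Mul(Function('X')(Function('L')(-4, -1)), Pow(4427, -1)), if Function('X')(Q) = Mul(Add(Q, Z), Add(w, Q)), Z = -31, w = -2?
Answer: Rational(-138, 4427) ≈ -0.031172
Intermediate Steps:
Function('L')(E, t) = Mul(-2, E)
Function('X')(Q) = Mul(Add(-31, Q), Add(-2, Q)) (Function('X')(Q) = Mul(Add(Q, -31), Add(-2, Q)) = Mul(Add(-31, Q), Add(-2, Q)))
Mul(Function('X')(Function('L')(-4, -1)), Pow(4427, -1)) = Mul(Add(62, Pow(Mul(-2, -4), 2), Mul(-33, Mul(-2, -4))), Pow(4427, -1)) = Mul(Add(62, Pow(8, 2), Mul(-33, 8)), Rational(1, 4427)) = Mul(Add(62, 64, -264), Rational(1, 4427)) = Mul(-138, Rational(1, 4427)) = Rational(-138, 4427)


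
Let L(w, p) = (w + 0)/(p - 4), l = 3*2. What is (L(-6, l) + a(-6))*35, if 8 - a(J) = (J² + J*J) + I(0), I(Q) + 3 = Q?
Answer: -2240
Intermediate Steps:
I(Q) = -3 + Q
l = 6
a(J) = 11 - 2*J² (a(J) = 8 - ((J² + J*J) + (-3 + 0)) = 8 - ((J² + J²) - 3) = 8 - (2*J² - 3) = 8 - (-3 + 2*J²) = 8 + (3 - 2*J²) = 11 - 2*J²)
L(w, p) = w/(-4 + p)
(L(-6, l) + a(-6))*35 = (-6/(-4 + 6) + (11 - 2*(-6)²))*35 = (-6/2 + (11 - 2*36))*35 = (-6*½ + (11 - 72))*35 = (-3 - 61)*35 = -64*35 = -2240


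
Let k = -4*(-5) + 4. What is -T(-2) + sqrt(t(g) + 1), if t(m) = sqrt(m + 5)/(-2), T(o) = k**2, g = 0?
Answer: -576 + sqrt(4 - 2*sqrt(5))/2 ≈ -576.0 + 0.34356*I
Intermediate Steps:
k = 24 (k = 20 + 4 = 24)
T(o) = 576 (T(o) = 24**2 = 576)
t(m) = -sqrt(5 + m)/2 (t(m) = sqrt(5 + m)*(-1/2) = -sqrt(5 + m)/2)
-T(-2) + sqrt(t(g) + 1) = -1*576 + sqrt(-sqrt(5 + 0)/2 + 1) = -576 + sqrt(-sqrt(5)/2 + 1) = -576 + sqrt(1 - sqrt(5)/2)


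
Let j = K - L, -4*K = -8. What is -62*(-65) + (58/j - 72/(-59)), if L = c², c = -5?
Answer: 5466944/1357 ≈ 4028.7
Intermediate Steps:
K = 2 (K = -¼*(-8) = 2)
L = 25 (L = (-5)² = 25)
j = -23 (j = 2 - 1*25 = 2 - 25 = -23)
-62*(-65) + (58/j - 72/(-59)) = -62*(-65) + (58/(-23) - 72/(-59)) = 4030 + (58*(-1/23) - 72*(-1/59)) = 4030 + (-58/23 + 72/59) = 4030 - 1766/1357 = 5466944/1357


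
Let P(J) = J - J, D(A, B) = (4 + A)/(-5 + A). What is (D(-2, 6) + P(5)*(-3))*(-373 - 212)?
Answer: 1170/7 ≈ 167.14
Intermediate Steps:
D(A, B) = (4 + A)/(-5 + A)
P(J) = 0
(D(-2, 6) + P(5)*(-3))*(-373 - 212) = ((4 - 2)/(-5 - 2) + 0*(-3))*(-373 - 212) = (2/(-7) + 0)*(-585) = (-⅐*2 + 0)*(-585) = (-2/7 + 0)*(-585) = -2/7*(-585) = 1170/7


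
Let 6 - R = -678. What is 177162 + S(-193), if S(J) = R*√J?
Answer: 177162 + 684*I*√193 ≈ 1.7716e+5 + 9502.4*I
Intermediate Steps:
R = 684 (R = 6 - 1*(-678) = 6 + 678 = 684)
S(J) = 684*√J
177162 + S(-193) = 177162 + 684*√(-193) = 177162 + 684*(I*√193) = 177162 + 684*I*√193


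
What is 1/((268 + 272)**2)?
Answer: 1/291600 ≈ 3.4294e-6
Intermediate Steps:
1/((268 + 272)**2) = 1/(540**2) = 1/291600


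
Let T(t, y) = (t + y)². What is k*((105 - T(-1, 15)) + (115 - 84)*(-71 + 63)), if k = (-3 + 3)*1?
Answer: 0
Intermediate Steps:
k = 0 (k = 0*1 = 0)
k*((105 - T(-1, 15)) + (115 - 84)*(-71 + 63)) = 0*((105 - (-1 + 15)²) + (115 - 84)*(-71 + 63)) = 0*((105 - 1*14²) + 31*(-8)) = 0*((105 - 1*196) - 248) = 0*((105 - 196) - 248) = 0*(-91 - 248) = 0*(-339) = 0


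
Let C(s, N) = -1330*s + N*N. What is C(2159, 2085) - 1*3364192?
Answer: -1888437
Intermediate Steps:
C(s, N) = N**2 - 1330*s (C(s, N) = -1330*s + N**2 = N**2 - 1330*s)
C(2159, 2085) - 1*3364192 = (2085**2 - 1330*2159) - 1*3364192 = (4347225 - 2871470) - 3364192 = 1475755 - 3364192 = -1888437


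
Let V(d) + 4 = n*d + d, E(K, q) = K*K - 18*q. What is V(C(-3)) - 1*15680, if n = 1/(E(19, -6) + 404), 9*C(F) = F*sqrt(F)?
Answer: -15684 - 874*I*sqrt(3)/2619 ≈ -15684.0 - 0.57801*I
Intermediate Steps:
C(F) = F**(3/2)/9 (C(F) = (F*sqrt(F))/9 = F**(3/2)/9)
E(K, q) = K**2 - 18*q
n = 1/873 (n = 1/((19**2 - 18*(-6)) + 404) = 1/((361 + 108) + 404) = 1/(469 + 404) = 1/873 ≈ 0.0011455)
V(d) = -4 + 874*d/873 (V(d) = -4 + (d/873 + d) = -4 + 874*d/873)
V(C(-3)) - 1*15680 = (-4 + 874*((-3)**(3/2)/9)/873) - 1*15680 = (-4 + 874*((-3*I*sqrt(3))/9)/873) - 15680 = (-4 + 874*(-I*sqrt(3)/3)/873) - 15680 = (-4 - 874*I*sqrt(3)/2619) - 15680 = -15684 - 874*I*sqrt(3)/2619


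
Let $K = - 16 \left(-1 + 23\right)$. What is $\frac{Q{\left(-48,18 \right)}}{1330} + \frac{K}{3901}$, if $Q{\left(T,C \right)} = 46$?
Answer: $- \frac{144357}{2594165} \approx -0.055647$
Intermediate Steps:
$K = -352$ ($K = \left(-16\right) 22 = -352$)
$\frac{Q{\left(-48,18 \right)}}{1330} + \frac{K}{3901} = \frac{46}{1330} - \frac{352}{3901} = 46 \cdot \frac{1}{1330} - \frac{352}{3901} = \frac{23}{665} - \frac{352}{3901} = - \frac{144357}{2594165}$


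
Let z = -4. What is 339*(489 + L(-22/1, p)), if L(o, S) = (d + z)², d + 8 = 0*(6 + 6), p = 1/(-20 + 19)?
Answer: 214587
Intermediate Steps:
p = -1 (p = 1/(-1) = -1)
d = -8 (d = -8 + 0*(6 + 6) = -8 + 0*12 = -8 + 0 = -8)
L(o, S) = 144 (L(o, S) = (-8 - 4)² = (-12)² = 144)
339*(489 + L(-22/1, p)) = 339*(489 + 144) = 339*633 = 214587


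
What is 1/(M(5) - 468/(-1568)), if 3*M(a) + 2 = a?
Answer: 392/509 ≈ 0.77014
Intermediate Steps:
M(a) = -2/3 + a/3
1/(M(5) - 468/(-1568)) = 1/((-2/3 + (1/3)*5) - 468/(-1568)) = 1/((-2/3 + 5/3) - 468*(-1/1568)) = 1/(1 + 117/392) = 1/(509/392) = 392/509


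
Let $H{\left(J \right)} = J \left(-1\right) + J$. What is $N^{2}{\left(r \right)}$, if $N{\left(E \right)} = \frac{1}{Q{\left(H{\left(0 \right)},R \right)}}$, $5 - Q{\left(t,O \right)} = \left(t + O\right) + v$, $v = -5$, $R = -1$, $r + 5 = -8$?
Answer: $\frac{1}{121} \approx 0.0082645$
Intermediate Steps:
$r = -13$ ($r = -5 - 8 = -13$)
$H{\left(J \right)} = 0$ ($H{\left(J \right)} = - J + J = 0$)
$Q{\left(t,O \right)} = 10 - O - t$ ($Q{\left(t,O \right)} = 5 - \left(\left(t + O\right) - 5\right) = 5 - \left(\left(O + t\right) - 5\right) = 5 - \left(-5 + O + t\right) = 10 - O - t$)
$N{\left(E \right)} = \frac{1}{11}$ ($N{\left(E \right)} = \frac{1}{10 - -1 - 0} = \frac{1}{10 + 1 + 0} = \frac{1}{11}$)
$N^{2}{\left(r \right)} = \left(\frac{1}{11}\right)^{2} = \frac{1}{121}$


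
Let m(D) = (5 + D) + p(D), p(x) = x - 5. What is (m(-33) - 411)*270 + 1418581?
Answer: 1289791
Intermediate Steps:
p(x) = -5 + x
m(D) = 2*D (m(D) = (5 + D) + (-5 + D) = 2*D)
(m(-33) - 411)*270 + 1418581 = (2*(-33) - 411)*270 + 1418581 = (-66 - 411)*270 + 1418581 = -477*270 + 1418581 = -128790 + 1418581 = 1289791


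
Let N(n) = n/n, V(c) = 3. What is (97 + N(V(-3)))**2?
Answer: 9604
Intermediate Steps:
N(n) = 1
(97 + N(V(-3)))**2 = (97 + 1)**2 = 98**2 = 9604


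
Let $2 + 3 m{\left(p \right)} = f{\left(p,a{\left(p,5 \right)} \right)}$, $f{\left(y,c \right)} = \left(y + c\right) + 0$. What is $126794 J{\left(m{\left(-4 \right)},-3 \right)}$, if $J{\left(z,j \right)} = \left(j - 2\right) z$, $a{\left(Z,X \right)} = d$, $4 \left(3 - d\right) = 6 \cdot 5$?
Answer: $2218895$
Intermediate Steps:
$d = - \frac{9}{2}$ ($d = 3 - \frac{6 \cdot 5}{4} = 3 - \frac{15}{2} = - \frac{9}{2} \approx -4.5$)
$a{\left(Z,X \right)} = - \frac{9}{2}$
$f{\left(y,c \right)} = c + y$ ($f{\left(y,c \right)} = \left(c + y\right) + 0 = c + y$)
$m{\left(p \right)} = - \frac{13}{6} + \frac{p}{3}$ ($m{\left(p \right)} = - \frac{2}{3} + \frac{- \frac{9}{2} + p}{3} = - \frac{2}{3} + \left(- \frac{3}{2} + \frac{p}{3}\right) = - \frac{13}{6} + \frac{p}{3}$)
$J{\left(z,j \right)} = z \left(-2 + j\right)$ ($J{\left(z,j \right)} = \left(-2 + j\right) z = z \left(-2 + j\right)$)
$126794 J{\left(m{\left(-4 \right)},-3 \right)} = 126794 \left(- \frac{13}{6} + \frac{1}{3} \left(-4\right)\right) \left(-2 - 3\right) = 126794 \left(- \frac{13}{6} - \frac{4}{3}\right) \left(-5\right) = 126794 \left(\left(- \frac{7}{2}\right) \left(-5\right)\right) = 126794 \cdot \frac{35}{2} = 2218895$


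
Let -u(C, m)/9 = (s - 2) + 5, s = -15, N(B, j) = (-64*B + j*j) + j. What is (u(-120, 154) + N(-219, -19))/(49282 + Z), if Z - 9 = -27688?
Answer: 4822/7201 ≈ 0.66963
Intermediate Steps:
Z = -27679 (Z = 9 - 27688 = -27679)
N(B, j) = j + j**2 - 64*B (N(B, j) = (-64*B + j**2) + j = (j**2 - 64*B) + j = j + j**2 - 64*B)
u(C, m) = 108 (u(C, m) = -9*((-15 - 2) + 5) = -9*(-17 + 5) = -9*(-12) = 108)
(u(-120, 154) + N(-219, -19))/(49282 + Z) = (108 + (-19 + (-19)**2 - 64*(-219)))/(49282 - 27679) = (108 + (-19 + 361 + 14016))/21603 = (108 + 14358)*(1/21603) = 14466*(1/21603) = 4822/7201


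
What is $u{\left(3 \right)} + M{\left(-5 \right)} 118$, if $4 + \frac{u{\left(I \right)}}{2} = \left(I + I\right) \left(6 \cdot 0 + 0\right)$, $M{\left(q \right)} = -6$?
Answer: $-716$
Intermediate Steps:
$u{\left(I \right)} = -8$ ($u{\left(I \right)} = -8 + 2 \left(I + I\right) \left(6 \cdot 0 + 0\right) = -8 + 2 \cdot 2 I \left(0 + 0\right) = -8 + 2 \cdot 2 I 0 = -8 + 2 \cdot 0 = -8 + 0 = -8$)
$u{\left(3 \right)} + M{\left(-5 \right)} 118 = -8 - 708 = -716$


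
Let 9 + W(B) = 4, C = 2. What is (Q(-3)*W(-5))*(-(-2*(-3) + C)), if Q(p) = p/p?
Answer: 40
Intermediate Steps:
W(B) = -5 (W(B) = -9 + 4 = -5)
Q(p) = 1
(Q(-3)*W(-5))*(-(-2*(-3) + C)) = (1*(-5))*(-(-2*(-3) + 2)) = -(-5)*(6 + 2) = -(-5)*8 = -5*(-8) = 40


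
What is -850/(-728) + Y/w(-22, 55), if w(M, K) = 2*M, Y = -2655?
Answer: 61570/1001 ≈ 61.508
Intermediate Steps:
-850/(-728) + Y/w(-22, 55) = -850/(-728) - 2655/(2*(-22)) = -850*(-1/728) - 2655/(-44) = 425/364 - 2655*(-1/44) = 425/364 + 2655/44 = 61570/1001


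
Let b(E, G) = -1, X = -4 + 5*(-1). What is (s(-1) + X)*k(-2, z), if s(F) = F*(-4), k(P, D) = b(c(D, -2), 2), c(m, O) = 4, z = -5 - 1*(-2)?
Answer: 5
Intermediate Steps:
z = -3 (z = -5 + 2 = -3)
X = -9 (X = -4 - 5 = -9)
k(P, D) = -1
s(F) = -4*F
(s(-1) + X)*k(-2, z) = (-4*(-1) - 9)*(-1) = (4 - 9)*(-1) = -5*(-1) = 5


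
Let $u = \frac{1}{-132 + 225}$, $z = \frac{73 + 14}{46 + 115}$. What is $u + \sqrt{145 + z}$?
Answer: $\frac{1}{93} + \frac{2 \sqrt{943138}}{161} \approx 12.075$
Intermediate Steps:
$z = \frac{87}{161} \approx 0.54037$
$u = \frac{1}{93} \approx 0.010753$
$u + \sqrt{145 + z} = \frac{1}{93} + \sqrt{145 + \frac{87}{161}} = \frac{1}{93} + \sqrt{\frac{23432}{161}} = \frac{1}{93} + \frac{2 \sqrt{943138}}{161}$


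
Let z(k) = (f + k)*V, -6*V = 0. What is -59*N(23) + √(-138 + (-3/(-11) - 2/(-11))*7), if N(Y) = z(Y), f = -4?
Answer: I*√16313/11 ≈ 11.611*I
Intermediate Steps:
V = 0 (V = -⅙*0 = 0)
z(k) = 0 (z(k) = (-4 + k)*0 = 0)
N(Y) = 0
-59*N(23) + √(-138 + (-3/(-11) - 2/(-11))*7) = -59*0 + √(-138 + (-3/(-11) - 2/(-11))*7) = 0 + √(-138 + (-3*(-1/11) - 2*(-1/11))*7) = 0 + √(-138 + (3/11 + 2/11)*7) = 0 + √(-138 + (5/11)*7) = 0 + √(-138 + 35/11) = 0 + √(-1483/11) = 0 + I*√16313/11 = I*√16313/11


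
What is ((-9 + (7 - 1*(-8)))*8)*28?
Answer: 1344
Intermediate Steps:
((-9 + (7 - 1*(-8)))*8)*28 = ((-9 + (7 + 8))*8)*28 = ((-9 + 15)*8)*28 = (6*8)*28 = 48*28 = 1344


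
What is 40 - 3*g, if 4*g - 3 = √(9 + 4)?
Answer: 151/4 - 3*√13/4 ≈ 35.046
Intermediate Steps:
g = ¾ + √13/4 (g = ¾ + √(9 + 4)/4 = ¾ + √13/4 ≈ 1.6514)
40 - 3*g = 40 - 3*(¾ + √13/4) = 40 + (-9/4 - 3*√13/4) = 151/4 - 3*√13/4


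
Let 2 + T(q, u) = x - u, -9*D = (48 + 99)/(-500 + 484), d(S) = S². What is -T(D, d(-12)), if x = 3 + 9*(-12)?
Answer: 251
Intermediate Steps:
D = 49/48 (D = -(48 + 99)/(9*(-500 + 484)) = -49/(3*(-16)) = -49*(-1)/(3*16) = -⅑*(-147/16) = 49/48 ≈ 1.0208)
x = -105 (x = 3 - 108 = -105)
T(q, u) = -107 - u (T(q, u) = -2 + (-105 - u) = -107 - u)
-T(D, d(-12)) = -(-107 - 1*(-12)²) = -(-107 - 1*144) = -(-107 - 144) = -1*(-251) = 251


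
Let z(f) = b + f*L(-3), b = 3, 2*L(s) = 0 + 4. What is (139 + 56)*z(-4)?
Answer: -975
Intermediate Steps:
L(s) = 2 (L(s) = (0 + 4)/2 = (½)*4 = 2)
z(f) = 3 + 2*f (z(f) = 3 + f*2 = 3 + 2*f)
(139 + 56)*z(-4) = (139 + 56)*(3 + 2*(-4)) = 195*(3 - 8) = 195*(-5) = -975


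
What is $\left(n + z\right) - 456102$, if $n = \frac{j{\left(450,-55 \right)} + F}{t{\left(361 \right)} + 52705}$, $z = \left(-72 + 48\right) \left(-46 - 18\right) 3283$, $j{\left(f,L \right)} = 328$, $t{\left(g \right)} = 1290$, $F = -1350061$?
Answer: $\frac{247651361337}{53995} \approx 4.5866 \cdot 10^{6}$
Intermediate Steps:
$z = 5042688$ ($z = \left(-24\right) \left(-64\right) 3283 = 1536 \cdot 3283 = 5042688$)
$n = - \frac{1349733}{53995}$ ($n = \frac{328 - 1350061}{1290 + 52705} = - \frac{1349733}{53995} \approx -24.997$)
$\left(n + z\right) - 456102 = \left(- \frac{1349733}{53995} + 5042688\right) - 456102 = \frac{272278588827}{53995} - 456102 = \frac{247651361337}{53995}$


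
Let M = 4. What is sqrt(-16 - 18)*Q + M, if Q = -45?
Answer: 4 - 45*I*sqrt(34) ≈ 4.0 - 262.39*I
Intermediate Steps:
sqrt(-16 - 18)*Q + M = sqrt(-16 - 18)*(-45) + 4 = sqrt(-34)*(-45) + 4 = (I*sqrt(34))*(-45) + 4 = -45*I*sqrt(34) + 4 = 4 - 45*I*sqrt(34)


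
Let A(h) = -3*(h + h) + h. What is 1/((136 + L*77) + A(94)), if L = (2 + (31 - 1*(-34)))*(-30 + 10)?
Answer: -1/103514 ≈ -9.6605e-6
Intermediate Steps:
L = -1340 (L = (2 + (31 + 34))*(-20) = (2 + 65)*(-20) = 67*(-20) = -1340)
A(h) = -5*h (A(h) = -3*2*h + h = -6*h + h = -5*h)
1/((136 + L*77) + A(94)) = 1/((136 - 1340*77) - 5*94) = 1/((136 - 103180) - 470) = 1/(-103044 - 470) = 1/(-103514) = -1/103514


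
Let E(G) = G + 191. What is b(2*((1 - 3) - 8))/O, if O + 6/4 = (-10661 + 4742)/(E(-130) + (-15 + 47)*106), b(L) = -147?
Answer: 6906/151 ≈ 45.735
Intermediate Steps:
E(G) = 191 + G
O = -7399/2302 (O = -3/2 + (-10661 + 4742)/((191 - 130) + (-15 + 47)*106) = -3/2 - 5919/(61 + 32*106) = -3/2 - 5919/(61 + 3392) = -3/2 - 5919/3453 = -3/2 - 5919*1/3453 = -3/2 - 1973/1151 = -7399/2302 ≈ -3.2142)
b(2*((1 - 3) - 8))/O = -147/(-7399/2302) = -147*(-2302/7399) = 6906/151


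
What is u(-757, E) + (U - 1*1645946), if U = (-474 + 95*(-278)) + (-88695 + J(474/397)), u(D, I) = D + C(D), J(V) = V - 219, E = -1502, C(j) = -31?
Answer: -699724730/397 ≈ -1.7625e+6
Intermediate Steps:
J(V) = -219 + V
u(D, I) = -31 + D (u(D, I) = D - 31 = -31 + D)
U = -45971332/397 (U = (-474 + 95*(-278)) + (-88695 + (-219 + 474/397)) = (-474 - 26410) + (-88695 + (-219 + 474*(1/397))) = -26884 + (-88695 + (-219 + 474/397)) = -26884 + (-88695 - 86469/397) = -26884 - 35298384/397 = -45971332/397 ≈ -1.1580e+5)
u(-757, E) + (U - 1*1645946) = (-31 - 757) + (-45971332/397 - 1*1645946) = -788 + (-45971332/397 - 1645946) = -788 - 699411894/397 = -699724730/397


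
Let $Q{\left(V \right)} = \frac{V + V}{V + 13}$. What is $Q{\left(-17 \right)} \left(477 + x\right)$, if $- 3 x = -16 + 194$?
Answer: $\frac{21301}{6} \approx 3550.2$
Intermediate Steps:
$x = - \frac{178}{3}$ ($x = - \frac{-16 + 194}{3} = \left(- \frac{1}{3}\right) 178 = - \frac{178}{3} \approx -59.333$)
$Q{\left(V \right)} = \frac{2 V}{13 + V}$
$Q{\left(-17 \right)} \left(477 + x\right) = 2 \left(-17\right) \frac{1}{13 - 17} \left(477 - \frac{178}{3}\right) = 2 \left(-17\right) \frac{1}{-4} \cdot \frac{1253}{3} = 2 \left(-17\right) \left(- \frac{1}{4}\right) \frac{1253}{3} = \frac{17}{2} \cdot \frac{1253}{3} = \frac{21301}{6}$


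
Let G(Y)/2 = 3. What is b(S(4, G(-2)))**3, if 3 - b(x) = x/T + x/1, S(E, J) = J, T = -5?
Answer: -729/125 ≈ -5.8320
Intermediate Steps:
G(Y) = 6 (G(Y) = 2*3 = 6)
b(x) = 3 - 4*x/5 (b(x) = 3 - (x/(-5) + x/1) = 3 - (x*(-1/5) + x*1) = 3 - (-x/5 + x) = 3 - 4*x/5)
b(S(4, G(-2)))**3 = (3 - 4/5*6)**3 = (3 - 24/5)**3 = (-9/5)**3 = -729/125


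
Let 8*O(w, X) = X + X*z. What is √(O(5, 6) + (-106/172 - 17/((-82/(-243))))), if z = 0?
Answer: I*√624671449/3526 ≈ 7.0883*I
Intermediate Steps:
O(w, X) = X/8 (O(w, X) = (X + X*0)/8 = (X + 0)/8 = X/8)
√(O(5, 6) + (-106/172 - 17/((-82/(-243))))) = √((⅛)*6 + (-106/172 - 17/((-82/(-243))))) = √(¾ + (-106*1/172 - 17/((-82*(-1/243))))) = √(¾ + (-53/86 - 17/82/243)) = √(¾ + (-53/86 - 17*243/82)) = √(¾ + (-53/86 - 4131/82)) = √(¾ - 89903/1763) = √(-354323/7052) = I*√624671449/3526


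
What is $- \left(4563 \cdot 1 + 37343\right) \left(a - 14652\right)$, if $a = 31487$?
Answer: $-705487510$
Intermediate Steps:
$- \left(4563 \cdot 1 + 37343\right) \left(a - 14652\right) = - \left(4563 \cdot 1 + 37343\right) \left(31487 - 14652\right) = - \left(4563 + 37343\right) 16835 = - 41906 \cdot 16835 = \left(-1\right) 705487510 = -705487510$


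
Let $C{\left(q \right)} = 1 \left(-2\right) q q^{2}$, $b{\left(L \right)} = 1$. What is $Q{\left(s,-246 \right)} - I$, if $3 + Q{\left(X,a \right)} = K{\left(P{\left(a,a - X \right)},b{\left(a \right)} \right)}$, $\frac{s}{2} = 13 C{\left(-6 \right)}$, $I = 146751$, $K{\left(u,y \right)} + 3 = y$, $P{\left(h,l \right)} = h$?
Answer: $-146756$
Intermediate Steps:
$K{\left(u,y \right)} = -3 + y$
$C{\left(q \right)} = - 2 q^{3}$ ($C{\left(q \right)} = - 2 q q^{2} = - 2 q^{3}$)
$s = 11232$ ($s = 2 \cdot 13 \left(- 2 \left(-6\right)^{3}\right) = 2 \cdot 13 \left(\left(-2\right) \left(-216\right)\right) = 2 \cdot 13 \cdot 432 = 2 \cdot 5616 = 11232$)
$Q{\left(X,a \right)} = -5$ ($Q{\left(X,a \right)} = -3 + \left(-3 + 1\right) = -3 - 2 = -5$)
$Q{\left(s,-246 \right)} - I = -5 - 146751 = -146756$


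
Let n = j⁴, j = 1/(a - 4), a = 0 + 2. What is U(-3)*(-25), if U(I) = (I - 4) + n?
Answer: 2775/16 ≈ 173.44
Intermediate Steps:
a = 2
j = -½ (j = 1/(2 - 4) = 1/(-2) = -½ ≈ -0.50000)
n = 1/16 (n = (-½)⁴ = 1/16 ≈ 0.062500)
U(I) = -63/16 + I (U(I) = (I - 4) + 1/16 = (-4 + I) + 1/16 = -63/16 + I)
U(-3)*(-25) = (-63/16 - 3)*(-25) = -111/16*(-25) = 2775/16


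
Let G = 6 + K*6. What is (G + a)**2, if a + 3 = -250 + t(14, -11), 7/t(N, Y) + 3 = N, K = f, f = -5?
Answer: 9241600/121 ≈ 76377.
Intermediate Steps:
K = -5
t(N, Y) = 7/(-3 + N)
a = -2776/11 (a = -3 + (-250 + 7/(-3 + 14)) = -3 + (-250 + 7/11) = -3 - 2743/11 = -2776/11 ≈ -252.36)
G = -24 (G = 6 - 5*6 = 6 - 30 = -24)
(G + a)**2 = (-24 - 2776/11)**2 = (-3040/11)**2 = 9241600/121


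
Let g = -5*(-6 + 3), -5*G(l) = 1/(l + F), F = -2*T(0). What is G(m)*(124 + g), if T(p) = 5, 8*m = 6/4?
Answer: 2224/785 ≈ 2.8331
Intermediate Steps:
m = 3/16 (m = (6/4)/8 = (6*(1/4))/8 = (1/8)*(3/2) = 3/16 ≈ 0.18750)
F = -10 (F = -2*5 = -10)
G(l) = -1/(5*(-10 + l)) (G(l) = -1/(5*(l - 10)) = -1/(5*(-10 + l)))
g = 15 (g = -5*(-3) = 15)
G(m)*(124 + g) = (-1/(-50 + 5*(3/16)))*(124 + 15) = -1/(-50 + 15/16)*139 = -1/(-785/16)*139 = -1*(-16/785)*139 = (16/785)*139 = 2224/785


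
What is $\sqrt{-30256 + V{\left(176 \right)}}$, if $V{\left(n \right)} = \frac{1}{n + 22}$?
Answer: $\frac{i \sqrt{131795114}}{66} \approx 173.94 i$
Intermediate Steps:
$V{\left(n \right)} = \frac{1}{22 + n}$
$\sqrt{-30256 + V{\left(176 \right)}} = \sqrt{-30256 + \frac{1}{22 + 176}} = \sqrt{-30256 + \frac{1}{198}} = \sqrt{- \frac{5990687}{198}} = \frac{i \sqrt{131795114}}{66}$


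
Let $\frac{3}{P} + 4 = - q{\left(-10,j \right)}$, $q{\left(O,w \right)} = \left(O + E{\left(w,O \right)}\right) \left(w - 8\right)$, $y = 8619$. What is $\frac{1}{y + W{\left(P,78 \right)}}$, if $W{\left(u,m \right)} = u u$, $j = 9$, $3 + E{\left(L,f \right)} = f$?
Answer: $\frac{361}{3111468} \approx 0.00011602$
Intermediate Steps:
$E{\left(L,f \right)} = -3 + f$
$q{\left(O,w \right)} = \left(-8 + w\right) \left(-3 + 2 O\right)$ ($q{\left(O,w \right)} = \left(O + \left(-3 + O\right)\right) \left(w - 8\right) = \left(-3 + 2 O\right) \left(-8 + w\right) = \left(-8 + w\right) \left(-3 + 2 O\right)$)
$P = \frac{3}{19}$ ($P = \frac{3}{-4 - \left(24 - -160 - 90 + 9 \left(-3 - 10\right)\right)} = \frac{3}{-4 - \left(24 + 160 - 90 + 9 \left(-13\right)\right)} = \frac{3}{-4 - \left(24 + 160 - 90 - 117\right)} = \frac{3}{-4 - -23} = \frac{3}{-4 + 23} = \frac{3}{19} \approx 0.15789$)
$W{\left(u,m \right)} = u^{2}$
$\frac{1}{y + W{\left(P,78 \right)}} = \frac{1}{8619 + \left(\frac{3}{19}\right)^{2}} = \frac{1}{8619 + \frac{9}{361}} = \frac{1}{\frac{3111468}{361}} = \frac{361}{3111468}$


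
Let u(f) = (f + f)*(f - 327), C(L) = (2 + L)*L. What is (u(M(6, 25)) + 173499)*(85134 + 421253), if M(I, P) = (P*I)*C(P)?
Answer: 10349072135840613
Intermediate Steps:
C(L) = L*(2 + L)
M(I, P) = I*P²*(2 + P) (M(I, P) = (P*I)*(P*(2 + P)) = (I*P)*(P*(2 + P)) = I*P²*(2 + P))
u(f) = 2*f*(-327 + f) (u(f) = (2*f)*(-327 + f) = 2*f*(-327 + f))
(u(M(6, 25)) + 173499)*(85134 + 421253) = (2*(6*25²*(2 + 25))*(-327 + 6*25²*(2 + 25)) + 173499)*(85134 + 421253) = (2*(6*625*27)*(-327 + 6*625*27) + 173499)*506387 = (2*101250*(-327 + 101250) + 173499)*506387 = (2*101250*100923 + 173499)*506387 = (20436907500 + 173499)*506387 = 20437080999*506387 = 10349072135840613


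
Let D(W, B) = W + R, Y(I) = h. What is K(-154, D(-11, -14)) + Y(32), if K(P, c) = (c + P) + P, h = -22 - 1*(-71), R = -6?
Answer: -276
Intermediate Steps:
h = 49 (h = -22 + 71 = 49)
Y(I) = 49
D(W, B) = -6 + W (D(W, B) = W - 6 = -6 + W)
K(P, c) = c + 2*P (K(P, c) = (P + c) + P = c + 2*P)
K(-154, D(-11, -14)) + Y(32) = ((-6 - 11) + 2*(-154)) + 49 = (-17 - 308) + 49 = -325 + 49 = -276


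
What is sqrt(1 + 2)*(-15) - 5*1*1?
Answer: -5 - 15*sqrt(3) ≈ -30.981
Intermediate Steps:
sqrt(1 + 2)*(-15) - 5*1*1 = sqrt(3)*(-15) - 5*1 = -15*sqrt(3) - 5 = -5 - 15*sqrt(3)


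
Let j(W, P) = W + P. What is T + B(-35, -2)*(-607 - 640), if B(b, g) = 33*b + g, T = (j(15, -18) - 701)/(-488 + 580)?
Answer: 33183741/23 ≈ 1.4428e+6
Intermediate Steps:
j(W, P) = P + W
T = -176/23 (T = ((-18 + 15) - 701)/(-488 + 580) = (-3 - 701)/92 = -704*1/92 = -176/23 ≈ -7.6522)
B(b, g) = g + 33*b
T + B(-35, -2)*(-607 - 640) = -176/23 + (-2 + 33*(-35))*(-607 - 640) = -176/23 + (-2 - 1155)*(-1247) = -176/23 - 1157*(-1247) = -176/23 + 1442779 = 33183741/23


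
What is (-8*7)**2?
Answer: 3136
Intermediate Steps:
(-8*7)**2 = (-56)**2 = 3136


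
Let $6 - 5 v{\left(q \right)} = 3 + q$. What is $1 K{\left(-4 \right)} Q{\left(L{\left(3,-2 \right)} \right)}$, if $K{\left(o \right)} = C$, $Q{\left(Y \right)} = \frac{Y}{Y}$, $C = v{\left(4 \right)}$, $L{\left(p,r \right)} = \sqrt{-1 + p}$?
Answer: $- \frac{1}{5} \approx -0.2$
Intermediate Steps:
$v{\left(q \right)} = \frac{3}{5} - \frac{q}{5}$ ($v{\left(q \right)} = \frac{6}{5} - \frac{3 + q}{5} = \frac{6}{5} - \left(\frac{3}{5} + \frac{q}{5}\right) = \frac{3}{5} - \frac{q}{5}$)
$C = - \frac{1}{5}$ ($C = \frac{3}{5} - \frac{4}{5} = - \frac{1}{5} \approx -0.2$)
$Q{\left(Y \right)} = 1$
$K{\left(o \right)} = - \frac{1}{5}$
$1 K{\left(-4 \right)} Q{\left(L{\left(3,-2 \right)} \right)} = 1 \left(- \frac{1}{5}\right) 1 = \left(- \frac{1}{5}\right) 1 = - \frac{1}{5}$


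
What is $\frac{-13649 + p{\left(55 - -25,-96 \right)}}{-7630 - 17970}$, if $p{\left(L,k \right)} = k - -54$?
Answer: $\frac{13691}{25600} \approx 0.5348$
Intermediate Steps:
$p{\left(L,k \right)} = 54 + k$ ($p{\left(L,k \right)} = k + 54 = 54 + k$)
$\frac{-13649 + p{\left(55 - -25,-96 \right)}}{-7630 - 17970} = \frac{-13649 + \left(54 - 96\right)}{-7630 - 17970} = \frac{-13649 - 42}{-25600} = \left(-13691\right) \left(- \frac{1}{25600}\right) = \frac{13691}{25600}$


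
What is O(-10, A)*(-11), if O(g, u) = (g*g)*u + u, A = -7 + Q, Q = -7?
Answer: 15554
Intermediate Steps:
A = -14 (A = -7 - 7 = -14)
O(g, u) = u + u*g**2 (O(g, u) = g**2*u + u = u*g**2 + u = u + u*g**2)
O(-10, A)*(-11) = -14*(1 + (-10)**2)*(-11) = -14*(1 + 100)*(-11) = -14*101*(-11) = -1414*(-11) = 15554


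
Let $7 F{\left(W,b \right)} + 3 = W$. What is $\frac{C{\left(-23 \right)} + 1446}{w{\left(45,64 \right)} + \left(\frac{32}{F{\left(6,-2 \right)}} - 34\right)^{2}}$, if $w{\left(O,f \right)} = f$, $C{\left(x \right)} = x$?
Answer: $\frac{12807}{15460} \approx 0.8284$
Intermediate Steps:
$F{\left(W,b \right)} = - \frac{3}{7} + \frac{W}{7}$
$\frac{C{\left(-23 \right)} + 1446}{w{\left(45,64 \right)} + \left(\frac{32}{F{\left(6,-2 \right)}} - 34\right)^{2}} = \frac{-23 + 1446}{64 + \left(\frac{32}{- \frac{3}{7} + \frac{1}{7} \cdot 6} - 34\right)^{2}} = \frac{1423}{64 + \left(\frac{32}{- \frac{3}{7} + \frac{6}{7}} - 34\right)^{2}} = \frac{1423}{64 + \left(\frac{32}{\frac{3}{7}} - 34\right)^{2}} = \frac{1423}{64 + \left(32 \cdot \frac{7}{3} - 34\right)^{2}} = \frac{1423}{64 + \left(\frac{224}{3} - 34\right)^{2}} = \frac{1423}{64 + \left(\frac{122}{3}\right)^{2}} = \frac{1423}{64 + \frac{14884}{9}} = \frac{1423}{\frac{15460}{9}} = 1423 \cdot \frac{9}{15460} = \frac{12807}{15460}$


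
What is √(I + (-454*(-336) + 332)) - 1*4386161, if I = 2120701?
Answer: -4386161 + √2273577 ≈ -4.3847e+6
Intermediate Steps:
√(I + (-454*(-336) + 332)) - 1*4386161 = √(2120701 + (-454*(-336) + 332)) - 1*4386161 = √(2120701 + (152544 + 332)) - 4386161 = √(2120701 + 152876) - 4386161 = √2273577 - 4386161 = -4386161 + √2273577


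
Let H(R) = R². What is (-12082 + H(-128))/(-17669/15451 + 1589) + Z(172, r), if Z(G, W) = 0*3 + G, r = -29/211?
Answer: 714385507/4088995 ≈ 174.71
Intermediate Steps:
r = -29/211 (r = -29*1/211 = -29/211 ≈ -0.13744)
Z(G, W) = G (Z(G, W) = 0 + G = G)
(-12082 + H(-128))/(-17669/15451 + 1589) + Z(172, r) = (-12082 + (-128)²)/(-17669/15451 + 1589) + 172 = (-12082 + 16384)/(-17669*1/15451 + 1589) + 172 = 4302/(-17669/15451 + 1589) + 172 = 4302/(24533970/15451) + 172 = 4302*(15451/24533970) + 172 = 11078367/4088995 + 172 = 714385507/4088995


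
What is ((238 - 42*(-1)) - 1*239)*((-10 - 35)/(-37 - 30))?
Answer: 1845/67 ≈ 27.537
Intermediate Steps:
((238 - 42*(-1)) - 1*239)*((-10 - 35)/(-37 - 30)) = ((238 + 42) - 239)*(-45/(-67)) = (280 - 239)*(-45*(-1/67)) = 41*(45/67) = 1845/67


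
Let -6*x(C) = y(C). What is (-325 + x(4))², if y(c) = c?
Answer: 954529/9 ≈ 1.0606e+5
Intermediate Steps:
x(C) = -C/6
(-325 + x(4))² = (-325 - ⅙*4)² = (-325 - ⅔)² = (-977/3)² = 954529/9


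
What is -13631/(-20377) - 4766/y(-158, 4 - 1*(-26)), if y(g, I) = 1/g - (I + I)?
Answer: 15473687067/193194337 ≈ 80.094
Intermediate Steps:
y(g, I) = 1/g - 2*I
-13631/(-20377) - 4766/y(-158, 4 - 1*(-26)) = -13631/(-20377) - 4766/(1/(-158) - 2*(4 - 1*(-26))) = -13631*(-1/20377) - 4766/(-1/158 - 2*(4 + 26)) = 13631/20377 - 4766/(-1/158 - 2*30) = 13631/20377 - 4766/(-1/158 - 60) = 13631/20377 - 4766/(-9481/158) = 13631/20377 - 4766*(-158/9481) = 13631/20377 + 753028/9481 = 15473687067/193194337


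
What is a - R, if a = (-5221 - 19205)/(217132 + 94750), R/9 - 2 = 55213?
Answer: -77492553048/155941 ≈ -4.9694e+5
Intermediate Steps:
R = 496935 (R = 18 + 9*55213 = 18 + 496917 = 496935)
a = -12213/155941 (a = -24426/311882 = -24426*1/311882 = -12213/155941 ≈ -0.078318)
a - R = -12213/155941 - 1*496935 = -12213/155941 - 496935 = -77492553048/155941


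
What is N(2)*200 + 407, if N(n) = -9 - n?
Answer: -1793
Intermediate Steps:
N(2)*200 + 407 = (-9 - 1*2)*200 + 407 = (-9 - 2)*200 + 407 = -11*200 + 407 = -2200 + 407 = -1793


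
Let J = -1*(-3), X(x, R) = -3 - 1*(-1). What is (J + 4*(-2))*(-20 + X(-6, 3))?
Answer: 110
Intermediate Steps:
X(x, R) = -2 (X(x, R) = -3 + 1 = -2)
J = 3
(J + 4*(-2))*(-20 + X(-6, 3)) = (3 + 4*(-2))*(-20 - 2) = (3 - 8)*(-22) = -5*(-22) = 110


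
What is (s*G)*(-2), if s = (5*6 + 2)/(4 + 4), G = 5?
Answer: -40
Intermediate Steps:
s = 4 (s = (30 + 2)/8 = 32*(⅛) = 4)
(s*G)*(-2) = (4*5)*(-2) = 20*(-2) = -40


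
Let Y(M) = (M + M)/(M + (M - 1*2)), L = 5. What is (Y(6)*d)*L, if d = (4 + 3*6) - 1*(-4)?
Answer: 156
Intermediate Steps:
Y(M) = 2*M/(-2 + 2*M) (Y(M) = (2*M)/(M + (M - 2)) = (2*M)/(M + (-2 + M)) = (2*M)/(-2 + 2*M) = 2*M/(-2 + 2*M))
d = 26 (d = (4 + 18) + 4 = 22 + 4 = 26)
(Y(6)*d)*L = ((6/(-1 + 6))*26)*5 = ((6/5)*26)*5 = (156/5)*5 = 156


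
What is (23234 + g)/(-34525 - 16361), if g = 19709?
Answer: -42943/50886 ≈ -0.84391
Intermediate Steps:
(23234 + g)/(-34525 - 16361) = (23234 + 19709)/(-34525 - 16361) = 42943/(-50886) = 42943*(-1/50886) = -42943/50886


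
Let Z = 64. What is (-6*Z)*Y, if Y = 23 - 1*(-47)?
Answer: -26880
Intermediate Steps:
Y = 70 (Y = 23 + 47 = 70)
(-6*Z)*Y = -6*64*70 = -384*70 = -26880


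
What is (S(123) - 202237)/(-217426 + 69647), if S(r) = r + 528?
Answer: 201586/147779 ≈ 1.3641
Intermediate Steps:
S(r) = 528 + r
(S(123) - 202237)/(-217426 + 69647) = ((528 + 123) - 202237)/(-217426 + 69647) = (651 - 202237)/(-147779) = -201586*(-1/147779) = 201586/147779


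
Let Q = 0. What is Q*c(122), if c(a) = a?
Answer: 0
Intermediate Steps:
Q*c(122) = 0*122 = 0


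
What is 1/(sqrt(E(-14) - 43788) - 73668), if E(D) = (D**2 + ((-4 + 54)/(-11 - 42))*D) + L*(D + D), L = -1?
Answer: -976101/71907985516 - I*sqrt(7645886)/71907985516 ≈ -1.3574e-5 - 3.8454e-8*I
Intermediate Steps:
E(D) = D**2 - 156*D/53 (E(D) = (D**2 + ((-4 + 54)/(-11 - 42))*D) - (D + D) = (D**2 + (50/(-53))*D) - 2*D = (D**2 + (50*(-1/53))*D) - 2*D = (D**2 - 50*D/53) - 2*D = D**2 - 156*D/53)
1/(sqrt(E(-14) - 43788) - 73668) = 1/(sqrt((1/53)*(-14)*(-156 + 53*(-14)) - 43788) - 73668) = 1/(sqrt((1/53)*(-14)*(-156 - 742) - 43788) - 73668) = 1/(sqrt((1/53)*(-14)*(-898) - 43788) - 73668) = 1/(sqrt(12572/53 - 43788) - 73668) = 1/(sqrt(-2308192/53) - 73668) = 1/(4*I*sqrt(7645886)/53 - 73668) = 1/(-73668 + 4*I*sqrt(7645886)/53)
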